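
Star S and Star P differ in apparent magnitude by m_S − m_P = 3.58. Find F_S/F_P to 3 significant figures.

F_S/F_P = 10^(−(m_S − m_P)/2.5) = 10^(-3.58/2.5) = 10^-1.432 = 0.03698.

0.0370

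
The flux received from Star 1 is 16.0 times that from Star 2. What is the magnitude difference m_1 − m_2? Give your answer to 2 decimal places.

-3.01

m_1 − m_2 = −2.5 log₁₀(F_1/F_2) = −2.5 log₁₀(16.0) = −2.5 × (1.204) = -3.010.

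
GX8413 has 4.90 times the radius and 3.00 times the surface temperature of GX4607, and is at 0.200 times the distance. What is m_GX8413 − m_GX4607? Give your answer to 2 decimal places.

-11.72

L_GX8413/L_GX4607 = (4.90)²(3.00)⁴ = 1945.
F_GX8413/F_GX4607 = (L_GX8413/L_GX4607)/(d_GX8413/d_GX4607)² = 1945/0.04000 = 4.862×10^4.
m_GX8413 − m_GX4607 = −2.5 log₁₀(4.862×10^4) = -11.72.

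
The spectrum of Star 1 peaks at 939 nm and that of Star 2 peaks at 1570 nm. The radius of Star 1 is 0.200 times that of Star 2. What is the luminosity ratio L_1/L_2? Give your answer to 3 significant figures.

0.313

Wien's law gives T ∝ 1/λ_max, so T_1/T_2 = λ_2/λ_1 = 1570/939 = 1.672.
Then L ∝ R²T⁴ gives L_1/L_2 = (0.200)² × (1.672)⁴ = 0.04000 × 7.815 = 0.3126.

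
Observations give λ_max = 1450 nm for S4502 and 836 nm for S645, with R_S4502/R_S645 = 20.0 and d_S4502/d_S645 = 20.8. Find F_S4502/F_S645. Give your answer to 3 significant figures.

0.102

Wien's law: T_S4502/T_S645 = λ_S645/λ_S4502 = 836/1450 = 0.5766.
L_S4502/L_S645 = (R_S4502/R_S645)²(T_S4502/T_S645)⁴ = (20.0)²(0.5766)⁴ = 44.20.
F_S4502/F_S645 = (L_S4502/L_S645)/(d_S4502/d_S645)² = 44.20/(20.8)² = 0.1022.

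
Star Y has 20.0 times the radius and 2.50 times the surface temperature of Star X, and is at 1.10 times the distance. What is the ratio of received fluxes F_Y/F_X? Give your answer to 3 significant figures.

1.29×10^4

L_Y/L_X = (R_Y/R_X)²(T_Y/T_X)⁴ = (20.0)² × (2.50)⁴ = 1.562×10^4.
F_Y/F_X = (L_Y/L_X)/(d_Y/d_X)² = 1.562×10^4 / (1.10)² = 1.291×10^4.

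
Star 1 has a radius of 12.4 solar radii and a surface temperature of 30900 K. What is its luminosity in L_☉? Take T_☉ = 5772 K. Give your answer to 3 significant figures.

L/L_☉ = (R/R_☉)² (T/T_☉)⁴ = (12.4)² × (30900/5772)⁴
       = 153.8 × (5.353)⁴ = 153.8 × 821.4 = 1.263×10^5.

1.26×10^5 L_☉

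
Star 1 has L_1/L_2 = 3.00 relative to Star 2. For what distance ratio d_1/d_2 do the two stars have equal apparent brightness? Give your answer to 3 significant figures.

1.73

Equal flux requires L_1/d_1² = L_2/d_2², so d_1/d_2 = √(L_1/L_2)
= √(3.00) = 1.732.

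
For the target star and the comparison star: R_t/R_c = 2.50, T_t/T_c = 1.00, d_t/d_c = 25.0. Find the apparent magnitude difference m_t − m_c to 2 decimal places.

L_t/L_c = (2.50)²(1.00)⁴ = 6.250.
F_t/F_c = (L_t/L_c)/(d_t/d_c)² = 6.250/625.0 = 0.01000.
m_t − m_c = −2.5 log₁₀(0.01000) = 5.00.

5.00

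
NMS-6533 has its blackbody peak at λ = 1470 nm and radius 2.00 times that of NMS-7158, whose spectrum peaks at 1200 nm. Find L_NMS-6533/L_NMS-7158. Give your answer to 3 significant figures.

1.78

Wien's law gives T ∝ 1/λ_max, so T_NMS-6533/T_NMS-7158 = λ_NMS-7158/λ_NMS-6533 = 1200/1470 = 0.8163.
Then L ∝ R²T⁴ gives L_NMS-6533/L_NMS-7158 = (2.00)² × (0.8163)⁴ = 4.000 × 0.4441 = 1.776.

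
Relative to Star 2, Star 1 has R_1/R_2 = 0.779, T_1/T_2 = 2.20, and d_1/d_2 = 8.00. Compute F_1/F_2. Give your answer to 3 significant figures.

L_1/L_2 = (R_1/R_2)²(T_1/T_2)⁴ = (0.779)² × (2.20)⁴ = 14.22.
F_1/F_2 = (L_1/L_2)/(d_1/d_2)² = 14.22 / (8.00)² = 0.2221.

0.222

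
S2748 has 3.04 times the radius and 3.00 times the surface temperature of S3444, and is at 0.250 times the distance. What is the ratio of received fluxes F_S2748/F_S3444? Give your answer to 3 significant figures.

1.20×10^4

L_S2748/L_S3444 = (R_S2748/R_S3444)²(T_S2748/T_S3444)⁴ = (3.04)² × (3.00)⁴ = 748.6.
F_S2748/F_S3444 = (L_S2748/L_S3444)/(d_S2748/d_S3444)² = 748.6 / (0.250)² = 1.198×10^4.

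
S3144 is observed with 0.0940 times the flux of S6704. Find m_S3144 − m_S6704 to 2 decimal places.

2.57

m_S3144 − m_S6704 = −2.5 log₁₀(F_S3144/F_S6704) = −2.5 log₁₀(0.0940) = −2.5 × (-1.027) = 2.567.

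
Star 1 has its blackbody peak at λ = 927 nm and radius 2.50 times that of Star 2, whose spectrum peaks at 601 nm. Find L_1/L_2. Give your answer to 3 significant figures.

Wien's law gives T ∝ 1/λ_max, so T_1/T_2 = λ_2/λ_1 = 601/927 = 0.6483.
Then L ∝ R²T⁴ gives L_1/L_2 = (2.50)² × (0.6483)⁴ = 6.250 × 0.1767 = 1.104.

1.10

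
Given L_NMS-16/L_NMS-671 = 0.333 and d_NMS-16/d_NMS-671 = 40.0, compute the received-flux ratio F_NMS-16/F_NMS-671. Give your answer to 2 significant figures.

2.1×10^-4

F = L/(4πd²), so F_NMS-16/F_NMS-671 = (L_NMS-16/L_NMS-671) / (d_NMS-16/d_NMS-671)²
= 0.333 / (40.0)² = 0.333 / 1600 = 2.081×10^-4.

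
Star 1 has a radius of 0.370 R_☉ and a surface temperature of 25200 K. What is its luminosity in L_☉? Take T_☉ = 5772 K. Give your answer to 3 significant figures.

49.7 L_☉

L/L_☉ = (R/R_☉)² (T/T_☉)⁴ = (0.370)² × (25200/5772)⁴
       = 0.1369 × (4.366)⁴ = 0.1369 × 363.3 = 49.74.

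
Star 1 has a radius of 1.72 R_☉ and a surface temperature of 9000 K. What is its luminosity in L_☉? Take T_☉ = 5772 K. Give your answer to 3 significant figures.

17.5 L_☉

L/L_☉ = (R/R_☉)² (T/T_☉)⁴ = (1.72)² × (9000/5772)⁴
       = 2.958 × (1.559)⁴ = 2.958 × 5.911 = 17.49.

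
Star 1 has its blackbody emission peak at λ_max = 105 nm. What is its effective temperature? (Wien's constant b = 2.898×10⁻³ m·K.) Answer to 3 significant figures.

T = b/λ_max = 2.898×10⁻³ / (105×10⁻⁹) = 2.760×10^4 K.

2.76×10^4 K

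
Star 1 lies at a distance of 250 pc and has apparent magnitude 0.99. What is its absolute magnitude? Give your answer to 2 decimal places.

-6.00

M = m − 5 log₁₀(d/10 pc) = 0.99 − 5 log₁₀(250/10)
  = 0.99 − 5 × 1.398 = 0.99 − 6.99 = -6.00.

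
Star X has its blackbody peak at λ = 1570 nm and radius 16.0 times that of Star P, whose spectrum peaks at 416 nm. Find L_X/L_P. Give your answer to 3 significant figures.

Wien's law gives T ∝ 1/λ_max, so T_X/T_P = λ_P/λ_X = 416/1570 = 0.2650.
Then L ∝ R²T⁴ gives L_X/L_P = (16.0)² × (0.2650)⁴ = 256.0 × 0.004929 = 1.262.

1.26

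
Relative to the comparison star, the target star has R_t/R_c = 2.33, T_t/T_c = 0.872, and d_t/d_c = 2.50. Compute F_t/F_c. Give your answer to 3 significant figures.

L_t/L_c = (R_t/R_c)²(T_t/T_c)⁴ = (2.33)² × (0.872)⁴ = 3.139.
F_t/F_c = (L_t/L_c)/(d_t/d_c)² = 3.139 / (2.50)² = 0.5022.

0.502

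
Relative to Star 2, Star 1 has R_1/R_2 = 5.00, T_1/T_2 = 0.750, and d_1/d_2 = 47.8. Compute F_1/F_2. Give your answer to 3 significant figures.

0.00346

L_1/L_2 = (R_1/R_2)²(T_1/T_2)⁴ = (5.00)² × (0.750)⁴ = 7.910.
F_1/F_2 = (L_1/L_2)/(d_1/d_2)² = 7.910 / (47.8)² = 0.003462.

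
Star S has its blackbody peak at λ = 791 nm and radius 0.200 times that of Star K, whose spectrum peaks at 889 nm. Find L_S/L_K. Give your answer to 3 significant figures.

Wien's law gives T ∝ 1/λ_max, so T_S/T_K = λ_K/λ_S = 889/791 = 1.124.
Then L ∝ R²T⁴ gives L_S/L_K = (0.200)² × (1.124)⁴ = 0.04000 × 1.596 = 0.06382.

0.0638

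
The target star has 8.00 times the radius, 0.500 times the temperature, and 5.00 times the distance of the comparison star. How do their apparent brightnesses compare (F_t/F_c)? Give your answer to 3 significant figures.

0.160

L_t/L_c = (R_t/R_c)²(T_t/T_c)⁴ = (8.00)² × (0.500)⁴ = 4.000.
F_t/F_c = (L_t/L_c)/(d_t/d_c)² = 4.000 / (5.00)² = 0.1600.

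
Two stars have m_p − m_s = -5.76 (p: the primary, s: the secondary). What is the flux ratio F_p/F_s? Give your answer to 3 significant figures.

201

F_p/F_s = 10^(−(m_p − m_s)/2.5) = 10^(5.76/2.5) = 10^2.304 = 201.4.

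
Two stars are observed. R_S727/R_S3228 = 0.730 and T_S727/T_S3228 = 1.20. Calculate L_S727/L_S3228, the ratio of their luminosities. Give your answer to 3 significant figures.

From the Stefan–Boltzmann law, L ∝ R²T⁴, so
L_S727/L_S3228 = (R_S727/R_S3228)² (T_S727/T_S3228)⁴ = (0.730)² × (1.20)⁴ = 0.5329 × 2.074 = 1.105.

1.11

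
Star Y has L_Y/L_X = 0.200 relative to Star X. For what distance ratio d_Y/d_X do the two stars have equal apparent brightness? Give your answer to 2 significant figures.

0.45

Equal flux requires L_Y/d_Y² = L_X/d_X², so d_Y/d_X = √(L_Y/L_X)
= √(0.200) = 0.4472.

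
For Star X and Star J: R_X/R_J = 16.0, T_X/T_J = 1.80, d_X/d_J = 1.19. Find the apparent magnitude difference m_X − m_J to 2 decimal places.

-8.20

L_X/L_J = (16.0)²(1.80)⁴ = 2687.
F_X/F_J = (L_X/L_J)/(d_X/d_J)² = 2687/1.416 = 1898.
m_X − m_J = −2.5 log₁₀(1898) = -8.20.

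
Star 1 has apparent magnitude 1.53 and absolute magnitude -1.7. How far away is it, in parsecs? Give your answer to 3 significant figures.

44.3 pc

m − M = 5 log₁₀(d/10 pc)
1.53 − (-1.7) = 3.23 = 5 log₁₀(d/10)
d = 10 × 10^(3.23/5) = 10 × 10^0.646 = 44.26 pc.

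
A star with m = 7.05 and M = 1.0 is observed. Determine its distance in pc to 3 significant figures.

m − M = 5 log₁₀(d/10 pc)
7.05 − (1.0) = 6.05 = 5 log₁₀(d/10)
d = 10 × 10^(6.05/5) = 10 × 10^1.210 = 162.2 pc.

162 pc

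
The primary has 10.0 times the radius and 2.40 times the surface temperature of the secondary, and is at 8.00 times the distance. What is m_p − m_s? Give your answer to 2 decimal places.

L_p/L_s = (10.0)²(2.40)⁴ = 3318.
F_p/F_s = (L_p/L_s)/(d_p/d_s)² = 3318/64.00 = 51.84.
m_p − m_s = −2.5 log₁₀(51.84) = -4.29.

-4.29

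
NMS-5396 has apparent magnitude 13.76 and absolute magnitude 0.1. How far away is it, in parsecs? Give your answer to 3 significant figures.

m − M = 5 log₁₀(d/10 pc)
13.76 − (0.1) = 13.66 = 5 log₁₀(d/10)
d = 10 × 10^(13.66/5) = 10 × 10^2.732 = 5395 pc.

5.40×10^3 pc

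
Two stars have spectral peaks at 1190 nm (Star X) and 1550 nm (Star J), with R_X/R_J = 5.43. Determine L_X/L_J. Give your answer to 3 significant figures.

Wien's law gives T ∝ 1/λ_max, so T_X/T_J = λ_J/λ_X = 1550/1190 = 1.303.
Then L ∝ R²T⁴ gives L_X/L_J = (5.43)² × (1.303)⁴ = 29.48 × 2.878 = 84.87.

84.9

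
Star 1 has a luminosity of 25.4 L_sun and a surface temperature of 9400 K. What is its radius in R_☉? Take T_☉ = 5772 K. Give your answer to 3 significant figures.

1.90 R_☉

R/R_☉ = √(L/L_☉) / (T/T_☉)² = √(25.4) / (1.629)²
       = 5.040 / 2.652 = 1.900.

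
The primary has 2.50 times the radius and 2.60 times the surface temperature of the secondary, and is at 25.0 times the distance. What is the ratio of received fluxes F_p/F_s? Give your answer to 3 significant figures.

0.457

L_p/L_s = (R_p/R_s)²(T_p/T_s)⁴ = (2.50)² × (2.60)⁴ = 285.6.
F_p/F_s = (L_p/L_s)/(d_p/d_s)² = 285.6 / (25.0)² = 0.4570.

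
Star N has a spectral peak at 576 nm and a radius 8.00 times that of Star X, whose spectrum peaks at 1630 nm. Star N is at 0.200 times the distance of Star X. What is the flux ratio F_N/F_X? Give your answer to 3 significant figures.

Wien's law: T_N/T_X = λ_X/λ_N = 1630/576 = 2.830.
L_N/L_X = (R_N/R_X)²(T_N/T_X)⁴ = (8.00)²(2.830)⁴ = 4104.
F_N/F_X = (L_N/L_X)/(d_N/d_X)² = 4104/(0.200)² = 1.026×10^5.

1.03×10^5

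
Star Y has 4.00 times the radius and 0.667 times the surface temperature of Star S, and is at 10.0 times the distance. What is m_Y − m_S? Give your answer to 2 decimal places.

L_Y/L_S = (4.00)²(0.667)⁴ = 3.167.
F_Y/F_S = (L_Y/L_S)/(d_Y/d_S)² = 3.167/100.0 = 0.03167.
m_Y − m_S = −2.5 log₁₀(0.03167) = 3.75.

3.75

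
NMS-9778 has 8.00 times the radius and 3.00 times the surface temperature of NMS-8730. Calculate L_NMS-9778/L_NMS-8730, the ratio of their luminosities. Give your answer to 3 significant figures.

5.18×10^3

From the Stefan–Boltzmann law, L ∝ R²T⁴, so
L_NMS-9778/L_NMS-8730 = (R_NMS-9778/R_NMS-8730)² (T_NMS-9778/T_NMS-8730)⁴ = (8.00)² × (3.00)⁴ = 64.00 × 81.00 = 5184.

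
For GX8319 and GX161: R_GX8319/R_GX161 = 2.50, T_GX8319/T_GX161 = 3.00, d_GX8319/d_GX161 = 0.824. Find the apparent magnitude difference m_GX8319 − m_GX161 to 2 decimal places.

L_GX8319/L_GX161 = (2.50)²(3.00)⁴ = 506.2.
F_GX8319/F_GX161 = (L_GX8319/L_GX161)/(d_GX8319/d_GX161)² = 506.2/0.6790 = 745.6.
m_GX8319 − m_GX161 = −2.5 log₁₀(745.6) = -7.18.

-7.18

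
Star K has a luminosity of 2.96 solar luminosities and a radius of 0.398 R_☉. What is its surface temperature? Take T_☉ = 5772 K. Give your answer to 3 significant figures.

1.20×10^4 K

T/T_☉ = (L/L_☉)^(1/4) / (R/R_☉)^(1/2)
T = 5772 × (2.96)^(1/4) / √(0.398) = 5772 × 1.312 / 0.6309 = 1.200×10^4 K.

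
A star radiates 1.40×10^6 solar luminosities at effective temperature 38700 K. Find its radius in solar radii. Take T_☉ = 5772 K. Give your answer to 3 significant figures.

26.3 solar radii

R/R_☉ = √(L/L_☉) / (T/T_☉)² = √(1.40×10^6) / (6.705)²
       = 1183 / 44.95 = 26.32.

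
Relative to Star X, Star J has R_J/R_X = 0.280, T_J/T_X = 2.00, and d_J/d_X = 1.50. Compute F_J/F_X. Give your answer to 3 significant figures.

0.558

L_J/L_X = (R_J/R_X)²(T_J/T_X)⁴ = (0.280)² × (2.00)⁴ = 1.254.
F_J/F_X = (L_J/L_X)/(d_J/d_X)² = 1.254 / (1.50)² = 0.5575.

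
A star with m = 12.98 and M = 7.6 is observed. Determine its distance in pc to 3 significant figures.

m − M = 5 log₁₀(d/10 pc)
12.98 − (7.6) = 5.38 = 5 log₁₀(d/10)
d = 10 × 10^(5.38/5) = 10 × 10^1.076 = 119.1 pc.

119 pc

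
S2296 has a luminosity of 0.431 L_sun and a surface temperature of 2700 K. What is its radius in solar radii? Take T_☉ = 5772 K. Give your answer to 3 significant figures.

3.00 solar radii

R/R_☉ = √(L/L_☉) / (T/T_☉)² = √(0.431) / (0.4678)²
       = 0.6565 / 0.2188 = 3.000.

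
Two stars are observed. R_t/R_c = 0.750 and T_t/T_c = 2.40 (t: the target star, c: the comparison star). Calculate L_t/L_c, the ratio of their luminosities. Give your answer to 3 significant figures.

18.7

From the Stefan–Boltzmann law, L ∝ R²T⁴, so
L_t/L_c = (R_t/R_c)² (T_t/T_c)⁴ = (0.750)² × (2.40)⁴ = 0.5625 × 33.18 = 18.66.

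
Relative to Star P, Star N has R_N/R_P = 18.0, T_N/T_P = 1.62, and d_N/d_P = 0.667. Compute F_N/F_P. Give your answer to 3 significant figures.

5.02×10^3

L_N/L_P = (R_N/R_P)²(T_N/T_P)⁴ = (18.0)² × (1.62)⁴ = 2232.
F_N/F_P = (L_N/L_P)/(d_N/d_P)² = 2232 / (0.667)² = 5016.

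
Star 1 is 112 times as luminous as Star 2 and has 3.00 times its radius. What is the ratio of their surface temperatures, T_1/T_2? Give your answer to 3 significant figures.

1.88

L ∝ R²T⁴ gives T ∝ (L/R²)^(1/4), so
T_1/T_2 = (112 / 3.00²)^(1/4) = (12.44)^(1/4) = 1.878.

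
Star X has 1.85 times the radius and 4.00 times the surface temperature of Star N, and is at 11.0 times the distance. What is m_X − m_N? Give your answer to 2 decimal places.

-2.15

L_X/L_N = (1.85)²(4.00)⁴ = 876.2.
F_X/F_N = (L_X/L_N)/(d_X/d_N)² = 876.2/121.0 = 7.241.
m_X − m_N = −2.5 log₁₀(7.241) = -2.15.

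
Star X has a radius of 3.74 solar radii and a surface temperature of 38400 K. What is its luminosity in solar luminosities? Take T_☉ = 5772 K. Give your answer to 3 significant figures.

L/L_☉ = (R/R_☉)² (T/T_☉)⁴ = (3.74)² × (38400/5772)⁴
       = 13.99 × (6.653)⁴ = 13.99 × 1959 = 2.740×10^4.

2.74×10^4 solar luminosities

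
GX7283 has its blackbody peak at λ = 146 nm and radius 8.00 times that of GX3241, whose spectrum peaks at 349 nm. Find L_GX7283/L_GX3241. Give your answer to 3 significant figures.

2.09×10^3

Wien's law gives T ∝ 1/λ_max, so T_GX7283/T_GX3241 = λ_GX3241/λ_GX7283 = 349/146 = 2.390.
Then L ∝ R²T⁴ gives L_GX7283/L_GX3241 = (8.00)² × (2.390)⁴ = 64.00 × 32.65 = 2090.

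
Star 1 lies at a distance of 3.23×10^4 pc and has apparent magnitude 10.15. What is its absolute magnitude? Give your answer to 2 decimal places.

M = m − 5 log₁₀(d/10 pc) = 10.15 − 5 log₁₀(3.23×10^4/10)
  = 10.15 − 5 × 3.509 = 10.15 − 17.55 = -7.40.

-7.40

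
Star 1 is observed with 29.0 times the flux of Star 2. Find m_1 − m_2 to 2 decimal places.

m_1 − m_2 = −2.5 log₁₀(F_1/F_2) = −2.5 log₁₀(29.0) = −2.5 × (1.462) = -3.656.

-3.66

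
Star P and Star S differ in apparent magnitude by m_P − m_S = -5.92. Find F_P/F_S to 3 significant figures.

233

F_P/F_S = 10^(−(m_P − m_S)/2.5) = 10^(5.92/2.5) = 10^2.368 = 233.3.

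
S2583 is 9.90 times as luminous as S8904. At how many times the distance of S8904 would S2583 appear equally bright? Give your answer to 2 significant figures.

3.1

Equal flux requires L_S2583/d_S2583² = L_S8904/d_S8904², so d_S2583/d_S8904 = √(L_S2583/L_S8904)
= √(9.90) = 3.146.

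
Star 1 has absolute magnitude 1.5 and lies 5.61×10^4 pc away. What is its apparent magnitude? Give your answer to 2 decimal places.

20.24

m = M + 5 log₁₀(d/10 pc) = 1.5 + 5 log₁₀(5.61×10^4/10)
  = 1.5 + 5 × 3.749 = 1.5 + 18.74 = 20.24.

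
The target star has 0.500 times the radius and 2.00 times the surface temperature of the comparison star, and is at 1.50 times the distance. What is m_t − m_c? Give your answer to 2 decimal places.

-0.62

L_t/L_c = (0.500)²(2.00)⁴ = 4.000.
F_t/F_c = (L_t/L_c)/(d_t/d_c)² = 4.000/2.250 = 1.778.
m_t − m_c = −2.5 log₁₀(1.778) = -0.62.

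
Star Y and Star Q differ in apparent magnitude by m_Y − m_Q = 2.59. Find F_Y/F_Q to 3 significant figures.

F_Y/F_Q = 10^(−(m_Y − m_Q)/2.5) = 10^(-2.59/2.5) = 10^-1.036 = 0.09204.

0.0920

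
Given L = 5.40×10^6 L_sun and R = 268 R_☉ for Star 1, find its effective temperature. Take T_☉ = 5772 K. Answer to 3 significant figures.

T/T_☉ = (L/L_☉)^(1/4) / (R/R_☉)^(1/2)
T = 5772 × (5.40×10^6)^(1/4) / √(268) = 5772 × 48.21 / 16.37 = 1.700×10^4 K.

1.70×10^4 K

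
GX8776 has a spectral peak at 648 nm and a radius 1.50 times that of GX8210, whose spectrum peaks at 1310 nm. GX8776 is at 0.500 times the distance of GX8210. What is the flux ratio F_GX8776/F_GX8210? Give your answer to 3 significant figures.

Wien's law: T_GX8776/T_GX8210 = λ_GX8210/λ_GX8776 = 1310/648 = 2.022.
L_GX8776/L_GX8210 = (R_GX8776/R_GX8210)²(T_GX8776/T_GX8210)⁴ = (1.50)²(2.022)⁴ = 37.58.
F_GX8776/F_GX8210 = (L_GX8776/L_GX8210)/(d_GX8776/d_GX8210)² = 37.58/(0.500)² = 150.3.

150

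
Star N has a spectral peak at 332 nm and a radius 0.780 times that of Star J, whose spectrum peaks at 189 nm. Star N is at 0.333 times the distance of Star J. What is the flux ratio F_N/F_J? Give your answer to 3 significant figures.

Wien's law: T_N/T_J = λ_J/λ_N = 189/332 = 0.5693.
L_N/L_J = (R_N/R_J)²(T_N/T_J)⁴ = (0.780)²(0.5693)⁴ = 0.06390.
F_N/F_J = (L_N/L_J)/(d_N/d_J)² = 0.06390/(0.333)² = 0.5762.

0.576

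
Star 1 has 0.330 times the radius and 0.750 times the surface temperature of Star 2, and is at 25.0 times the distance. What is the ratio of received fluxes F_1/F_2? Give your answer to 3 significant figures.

L_1/L_2 = (R_1/R_2)²(T_1/T_2)⁴ = (0.330)² × (0.750)⁴ = 0.03446.
F_1/F_2 = (L_1/L_2)/(d_1/d_2)² = 0.03446 / (25.0)² = 5.513×10^-5.

5.51×10^-5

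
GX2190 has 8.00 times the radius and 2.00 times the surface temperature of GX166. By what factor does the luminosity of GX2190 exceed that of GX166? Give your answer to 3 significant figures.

1.02×10^3

From the Stefan–Boltzmann law, L ∝ R²T⁴, so
L_GX2190/L_GX166 = (R_GX2190/R_GX166)² (T_GX2190/T_GX166)⁴ = (8.00)² × (2.00)⁴ = 64.00 × 16.00 = 1024.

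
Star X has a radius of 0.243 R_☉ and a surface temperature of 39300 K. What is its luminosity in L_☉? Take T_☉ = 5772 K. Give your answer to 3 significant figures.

127 L_☉

L/L_☉ = (R/R_☉)² (T/T_☉)⁴ = (0.243)² × (39300/5772)⁴
       = 0.05905 × (6.809)⁴ = 0.05905 × 2149 = 126.9.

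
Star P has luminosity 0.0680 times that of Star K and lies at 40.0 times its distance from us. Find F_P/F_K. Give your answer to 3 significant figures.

F = L/(4πd²), so F_P/F_K = (L_P/L_K) / (d_P/d_K)²
= 0.0680 / (40.0)² = 0.0680 / 1600 = 4.250×10^-5.

4.25×10^-5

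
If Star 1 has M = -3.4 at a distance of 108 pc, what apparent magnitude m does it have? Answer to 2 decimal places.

1.77

m = M + 5 log₁₀(d/10 pc) = -3.4 + 5 log₁₀(108/10)
  = -3.4 + 5 × 1.033 = -3.4 + 5.17 = 1.77.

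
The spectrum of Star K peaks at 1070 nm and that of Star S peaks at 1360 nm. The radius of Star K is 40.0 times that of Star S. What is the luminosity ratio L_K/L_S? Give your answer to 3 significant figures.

Wien's law gives T ∝ 1/λ_max, so T_K/T_S = λ_S/λ_K = 1360/1070 = 1.271.
Then L ∝ R²T⁴ gives L_K/L_S = (40.0)² × (1.271)⁴ = 1600 × 2.610 = 4176.

4.18×10^3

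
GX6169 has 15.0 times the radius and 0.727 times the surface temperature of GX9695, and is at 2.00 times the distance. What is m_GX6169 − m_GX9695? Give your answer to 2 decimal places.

-2.99

L_GX6169/L_GX9695 = (15.0)²(0.727)⁴ = 62.85.
F_GX6169/F_GX9695 = (L_GX6169/L_GX9695)/(d_GX6169/d_GX9695)² = 62.85/4.000 = 15.71.
m_GX6169 − m_GX9695 = −2.5 log₁₀(15.71) = -2.99.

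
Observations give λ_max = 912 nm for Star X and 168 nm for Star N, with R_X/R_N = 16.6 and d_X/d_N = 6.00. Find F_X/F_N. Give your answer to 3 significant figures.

0.00881

Wien's law: T_X/T_N = λ_N/λ_X = 168/912 = 0.1842.
L_X/L_N = (R_X/R_N)²(T_X/T_N)⁴ = (16.6)²(0.1842)⁴ = 0.3173.
F_X/F_N = (L_X/L_N)/(d_X/d_N)² = 0.3173/(6.00)² = 0.008814.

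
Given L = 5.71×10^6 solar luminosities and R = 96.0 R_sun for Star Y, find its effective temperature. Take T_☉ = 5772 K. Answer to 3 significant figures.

T/T_☉ = (L/L_☉)^(1/4) / (R/R_☉)^(1/2)
T = 5772 × (5.71×10^6)^(1/4) / √(96.0) = 5772 × 48.88 / 9.798 = 2.880×10^4 K.

2.88×10^4 K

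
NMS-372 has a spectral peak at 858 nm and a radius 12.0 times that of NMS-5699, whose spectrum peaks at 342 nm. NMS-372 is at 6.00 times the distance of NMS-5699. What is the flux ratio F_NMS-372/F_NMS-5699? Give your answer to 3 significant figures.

Wien's law: T_NMS-372/T_NMS-5699 = λ_NMS-5699/λ_NMS-372 = 342/858 = 0.3986.
L_NMS-372/L_NMS-5699 = (R_NMS-372/R_NMS-5699)²(T_NMS-372/T_NMS-5699)⁴ = (12.0)²(0.3986)⁴ = 3.635.
F_NMS-372/F_NMS-5699 = (L_NMS-372/L_NMS-5699)/(d_NMS-372/d_NMS-5699)² = 3.635/(6.00)² = 0.1010.

0.101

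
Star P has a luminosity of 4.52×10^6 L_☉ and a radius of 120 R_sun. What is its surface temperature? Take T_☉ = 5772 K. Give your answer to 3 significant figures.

2.43×10^4 K

T/T_☉ = (L/L_☉)^(1/4) / (R/R_☉)^(1/2)
T = 5772 × (4.52×10^6)^(1/4) / √(120) = 5772 × 46.11 / 10.95 = 2.430×10^4 K.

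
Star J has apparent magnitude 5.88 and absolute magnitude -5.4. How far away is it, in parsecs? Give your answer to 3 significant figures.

1.80×10^3 pc

m − M = 5 log₁₀(d/10 pc)
5.88 − (-5.4) = 11.28 = 5 log₁₀(d/10)
d = 10 × 10^(11.28/5) = 10 × 10^2.256 = 1803 pc.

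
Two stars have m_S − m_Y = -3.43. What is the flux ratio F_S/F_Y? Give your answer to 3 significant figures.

F_S/F_Y = 10^(−(m_S − m_Y)/2.5) = 10^(3.43/2.5) = 10^1.372 = 23.55.

23.6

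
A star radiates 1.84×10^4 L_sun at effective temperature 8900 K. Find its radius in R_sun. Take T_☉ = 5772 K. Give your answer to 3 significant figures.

R/R_☉ = √(L/L_☉) / (T/T_☉)² = √(1.84×10^4) / (1.542)²
       = 135.6 / 2.378 = 57.05.

57.1 R_sun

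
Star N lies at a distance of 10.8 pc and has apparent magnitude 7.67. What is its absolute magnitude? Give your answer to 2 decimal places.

7.50

M = m − 5 log₁₀(d/10 pc) = 7.67 − 5 log₁₀(10.8/10)
  = 7.67 − 5 × 0.033 = 7.67 − 0.17 = 7.50.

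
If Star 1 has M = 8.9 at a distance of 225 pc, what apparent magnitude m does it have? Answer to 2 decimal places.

m = M + 5 log₁₀(d/10 pc) = 8.9 + 5 log₁₀(225/10)
  = 8.9 + 5 × 1.352 = 8.9 + 6.76 = 15.66.

15.66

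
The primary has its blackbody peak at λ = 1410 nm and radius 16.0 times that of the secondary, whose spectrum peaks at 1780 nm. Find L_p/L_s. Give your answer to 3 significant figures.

650

Wien's law gives T ∝ 1/λ_max, so T_p/T_s = λ_s/λ_p = 1780/1410 = 1.262.
Then L ∝ R²T⁴ gives L_p/L_s = (16.0)² × (1.262)⁴ = 256.0 × 2.540 = 650.2.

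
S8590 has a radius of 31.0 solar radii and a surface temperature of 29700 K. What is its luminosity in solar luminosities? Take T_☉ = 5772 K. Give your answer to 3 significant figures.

L/L_☉ = (R/R_☉)² (T/T_☉)⁴ = (31.0)² × (29700/5772)⁴
       = 961.0 × (5.146)⁴ = 961.0 × 701.0 = 6.737×10^5.

6.74×10^5 solar luminosities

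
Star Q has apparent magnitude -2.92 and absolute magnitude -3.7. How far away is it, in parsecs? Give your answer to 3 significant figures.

m − M = 5 log₁₀(d/10 pc)
-2.92 − (-3.7) = 0.78 = 5 log₁₀(d/10)
d = 10 × 10^(0.78/5) = 10 × 10^0.156 = 14.32 pc.

14.3 pc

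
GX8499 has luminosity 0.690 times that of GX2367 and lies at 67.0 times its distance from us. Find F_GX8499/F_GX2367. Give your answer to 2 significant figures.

1.5×10^-4

F = L/(4πd²), so F_GX8499/F_GX2367 = (L_GX8499/L_GX2367) / (d_GX8499/d_GX2367)²
= 0.690 / (67.0)² = 0.690 / 4489 = 1.537×10^-4.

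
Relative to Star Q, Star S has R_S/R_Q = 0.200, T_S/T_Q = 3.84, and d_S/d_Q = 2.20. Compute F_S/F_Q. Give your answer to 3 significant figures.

L_S/L_Q = (R_S/R_Q)²(T_S/T_Q)⁴ = (0.200)² × (3.84)⁴ = 8.697.
F_S/F_Q = (L_S/L_Q)/(d_S/d_Q)² = 8.697 / (2.20)² = 1.797.

1.80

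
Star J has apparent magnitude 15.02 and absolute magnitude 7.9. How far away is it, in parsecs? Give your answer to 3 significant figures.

m − M = 5 log₁₀(d/10 pc)
15.02 − (7.9) = 7.12 = 5 log₁₀(d/10)
d = 10 × 10^(7.12/5) = 10 × 10^1.424 = 265.5 pc.

265 pc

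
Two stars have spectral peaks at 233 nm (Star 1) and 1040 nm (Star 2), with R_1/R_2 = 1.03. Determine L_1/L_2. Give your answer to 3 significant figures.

421

Wien's law gives T ∝ 1/λ_max, so T_1/T_2 = λ_2/λ_1 = 1040/233 = 4.464.
Then L ∝ R²T⁴ gives L_1/L_2 = (1.03)² × (4.464)⁴ = 1.061 × 396.9 = 421.1.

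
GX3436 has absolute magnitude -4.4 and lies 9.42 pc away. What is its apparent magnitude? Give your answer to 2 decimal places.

m = M + 5 log₁₀(d/10 pc) = -4.4 + 5 log₁₀(9.42/10)
  = -4.4 + 5 × -0.026 = -4.4 + -0.13 = -4.53.

-4.53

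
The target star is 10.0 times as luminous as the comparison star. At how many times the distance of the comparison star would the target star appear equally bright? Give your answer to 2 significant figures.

Equal flux requires L_t/d_t² = L_c/d_c², so d_t/d_c = √(L_t/L_c)
= √(10.0) = 3.162.

3.2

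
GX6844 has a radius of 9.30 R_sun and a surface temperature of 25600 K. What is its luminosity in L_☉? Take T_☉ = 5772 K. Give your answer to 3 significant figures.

L/L_☉ = (R/R_☉)² (T/T_☉)⁴ = (9.30)² × (25600/5772)⁴
       = 86.49 × (4.435)⁴ = 86.49 × 386.9 = 3.347×10^4.

3.35×10^4 L_☉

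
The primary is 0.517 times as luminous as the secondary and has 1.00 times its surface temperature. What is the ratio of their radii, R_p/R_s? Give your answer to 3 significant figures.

L ∝ R²T⁴ gives R ∝ √L / T², so
R_p/R_s = √(0.517) / (1.00)² = 0.7190 / 1.000 = 0.7190.

0.719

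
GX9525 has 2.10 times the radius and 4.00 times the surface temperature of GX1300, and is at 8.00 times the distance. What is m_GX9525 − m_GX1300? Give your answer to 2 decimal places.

-3.12

L_GX9525/L_GX1300 = (2.10)²(4.00)⁴ = 1129.
F_GX9525/F_GX1300 = (L_GX9525/L_GX1300)/(d_GX9525/d_GX1300)² = 1129/64.00 = 17.64.
m_GX9525 − m_GX1300 = −2.5 log₁₀(17.64) = -3.12.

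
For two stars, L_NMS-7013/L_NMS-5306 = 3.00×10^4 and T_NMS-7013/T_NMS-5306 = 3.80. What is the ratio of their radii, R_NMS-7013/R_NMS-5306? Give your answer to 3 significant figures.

12.0

L ∝ R²T⁴ gives R ∝ √L / T², so
R_NMS-7013/R_NMS-5306 = √(3.00×10^4) / (3.80)² = 173.2 / 14.44 = 11.99.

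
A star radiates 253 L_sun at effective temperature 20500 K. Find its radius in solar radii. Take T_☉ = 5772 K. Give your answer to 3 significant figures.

R/R_☉ = √(L/L_☉) / (T/T_☉)² = √(253) / (3.552)²
       = 15.91 / 12.61 = 1.261.

1.26 solar radii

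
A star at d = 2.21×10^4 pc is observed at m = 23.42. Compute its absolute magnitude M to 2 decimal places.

M = m − 5 log₁₀(d/10 pc) = 23.42 − 5 log₁₀(2.21×10^4/10)
  = 23.42 − 5 × 3.344 = 23.42 − 16.72 = 6.70.

6.70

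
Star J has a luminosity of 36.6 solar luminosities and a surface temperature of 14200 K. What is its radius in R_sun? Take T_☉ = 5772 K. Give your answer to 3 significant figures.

1.00 R_sun

R/R_☉ = √(L/L_☉) / (T/T_☉)² = √(36.6) / (2.460)²
       = 6.050 / 6.052 = 0.9996.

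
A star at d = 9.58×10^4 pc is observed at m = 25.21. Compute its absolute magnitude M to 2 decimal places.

5.30

M = m − 5 log₁₀(d/10 pc) = 25.21 − 5 log₁₀(9.58×10^4/10)
  = 25.21 − 5 × 3.981 = 25.21 − 19.91 = 5.30.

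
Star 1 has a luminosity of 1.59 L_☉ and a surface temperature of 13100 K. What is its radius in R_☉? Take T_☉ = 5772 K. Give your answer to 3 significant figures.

0.245 R_☉

R/R_☉ = √(L/L_☉) / (T/T_☉)² = √(1.59) / (2.270)²
       = 1.261 / 5.151 = 0.2448.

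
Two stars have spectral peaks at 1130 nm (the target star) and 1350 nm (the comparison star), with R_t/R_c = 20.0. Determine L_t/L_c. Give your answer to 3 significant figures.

Wien's law gives T ∝ 1/λ_max, so T_t/T_c = λ_c/λ_t = 1350/1130 = 1.195.
Then L ∝ R²T⁴ gives L_t/L_c = (20.0)² × (1.195)⁴ = 400.0 × 2.037 = 814.9.

815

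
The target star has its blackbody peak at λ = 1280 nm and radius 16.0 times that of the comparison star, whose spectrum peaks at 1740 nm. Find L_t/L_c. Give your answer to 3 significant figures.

Wien's law gives T ∝ 1/λ_max, so T_t/T_c = λ_c/λ_t = 1740/1280 = 1.359.
Then L ∝ R²T⁴ gives L_t/L_c = (16.0)² × (1.359)⁴ = 256.0 × 3.415 = 874.2.

874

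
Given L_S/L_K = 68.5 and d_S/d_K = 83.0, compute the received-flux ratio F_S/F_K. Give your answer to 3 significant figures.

0.00994

F = L/(4πd²), so F_S/F_K = (L_S/L_K) / (d_S/d_K)²
= 68.5 / (83.0)² = 68.5 / 6889 = 0.009943.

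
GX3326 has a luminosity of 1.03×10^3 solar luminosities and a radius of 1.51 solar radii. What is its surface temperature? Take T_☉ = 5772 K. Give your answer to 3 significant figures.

T/T_☉ = (L/L_☉)^(1/4) / (R/R_☉)^(1/2)
T = 5772 × (1.03×10^3)^(1/4) / √(1.51) = 5772 × 5.665 / 1.229 = 2.661×10^4 K.

2.66×10^4 K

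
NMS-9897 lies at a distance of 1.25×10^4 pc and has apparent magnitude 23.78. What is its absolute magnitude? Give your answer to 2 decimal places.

M = m − 5 log₁₀(d/10 pc) = 23.78 − 5 log₁₀(1.25×10^4/10)
  = 23.78 − 5 × 3.097 = 23.78 − 15.48 = 8.30.

8.30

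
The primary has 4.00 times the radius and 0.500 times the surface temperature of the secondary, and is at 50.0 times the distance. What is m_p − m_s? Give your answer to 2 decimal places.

8.49

L_p/L_s = (4.00)²(0.500)⁴ = 1.000.
F_p/F_s = (L_p/L_s)/(d_p/d_s)² = 1.000/2500 = 4.000×10^-4.
m_p − m_s = −2.5 log₁₀(4.000×10^-4) = 8.49.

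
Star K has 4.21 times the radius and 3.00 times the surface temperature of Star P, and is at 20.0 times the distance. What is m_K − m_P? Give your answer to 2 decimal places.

-1.39

L_K/L_P = (4.21)²(3.00)⁴ = 1436.
F_K/F_P = (L_K/L_P)/(d_K/d_P)² = 1436/400.0 = 3.589.
m_K − m_P = −2.5 log₁₀(3.589) = -1.39.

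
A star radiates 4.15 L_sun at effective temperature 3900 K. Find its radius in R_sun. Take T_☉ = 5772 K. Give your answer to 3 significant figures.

4.46 R_sun

R/R_☉ = √(L/L_☉) / (T/T_☉)² = √(4.15) / (0.6757)²
       = 2.037 / 0.4565 = 4.462.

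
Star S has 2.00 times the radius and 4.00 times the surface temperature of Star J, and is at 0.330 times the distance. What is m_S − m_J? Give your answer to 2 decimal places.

L_S/L_J = (2.00)²(4.00)⁴ = 1024.
F_S/F_J = (L_S/L_J)/(d_S/d_J)² = 1024/0.1089 = 9403.
m_S − m_J = −2.5 log₁₀(9403) = -9.93.

-9.93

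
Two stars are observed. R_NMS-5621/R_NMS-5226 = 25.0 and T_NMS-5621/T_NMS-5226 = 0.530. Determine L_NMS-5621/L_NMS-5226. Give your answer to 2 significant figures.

From the Stefan–Boltzmann law, L ∝ R²T⁴, so
L_NMS-5621/L_NMS-5226 = (R_NMS-5621/R_NMS-5226)² (T_NMS-5621/T_NMS-5226)⁴ = (25.0)² × (0.530)⁴ = 625.0 × 0.07890 = 49.32.

49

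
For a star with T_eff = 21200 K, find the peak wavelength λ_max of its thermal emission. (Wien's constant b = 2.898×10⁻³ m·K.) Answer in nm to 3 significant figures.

137 nm

λ_max = b/T = 2.898×10⁻³ / 21200 = 1.37×10^-7 m = 136.7 nm.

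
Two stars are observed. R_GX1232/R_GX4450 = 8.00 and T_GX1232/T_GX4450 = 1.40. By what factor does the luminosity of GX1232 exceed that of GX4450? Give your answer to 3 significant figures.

246

From the Stefan–Boltzmann law, L ∝ R²T⁴, so
L_GX1232/L_GX4450 = (R_GX1232/R_GX4450)² (T_GX1232/T_GX4450)⁴ = (8.00)² × (1.40)⁴ = 64.00 × 3.842 = 245.9.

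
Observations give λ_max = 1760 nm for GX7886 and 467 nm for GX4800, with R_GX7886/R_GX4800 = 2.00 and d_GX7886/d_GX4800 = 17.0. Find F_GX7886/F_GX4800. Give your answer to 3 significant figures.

6.86×10^-5

Wien's law: T_GX7886/T_GX4800 = λ_GX4800/λ_GX7886 = 467/1760 = 0.2653.
L_GX7886/L_GX4800 = (R_GX7886/R_GX4800)²(T_GX7886/T_GX4800)⁴ = (2.00)²(0.2653)⁴ = 0.01983.
F_GX7886/F_GX4800 = (L_GX7886/L_GX4800)/(d_GX7886/d_GX4800)² = 0.01983/(17.0)² = 6.861×10^-5.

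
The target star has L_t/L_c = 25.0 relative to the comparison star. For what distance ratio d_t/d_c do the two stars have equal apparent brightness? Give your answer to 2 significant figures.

5.0

Equal flux requires L_t/d_t² = L_c/d_c², so d_t/d_c = √(L_t/L_c)
= √(25.0) = 5.000.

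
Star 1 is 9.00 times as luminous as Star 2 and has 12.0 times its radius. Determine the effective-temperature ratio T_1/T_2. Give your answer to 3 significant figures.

0.500

L ∝ R²T⁴ gives T ∝ (L/R²)^(1/4), so
T_1/T_2 = (9.00 / 12.0²)^(1/4) = (0.06250)^(1/4) = 0.5000.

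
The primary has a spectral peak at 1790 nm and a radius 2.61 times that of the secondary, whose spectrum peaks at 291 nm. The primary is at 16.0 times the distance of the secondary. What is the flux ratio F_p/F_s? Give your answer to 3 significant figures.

Wien's law: T_p/T_s = λ_s/λ_p = 291/1790 = 0.1626.
L_p/L_s = (R_p/R_s)²(T_p/T_s)⁴ = (2.61)²(0.1626)⁴ = 0.004758.
F_p/F_s = (L_p/L_s)/(d_p/d_s)² = 0.004758/(16.0)² = 1.859×10^-5.

1.86×10^-5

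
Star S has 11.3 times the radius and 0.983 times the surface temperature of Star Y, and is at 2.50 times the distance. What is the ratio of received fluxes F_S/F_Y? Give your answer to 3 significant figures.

L_S/L_Y = (R_S/R_Y)²(T_S/T_Y)⁴ = (11.3)² × (0.983)⁴ = 119.2.
F_S/F_Y = (L_S/L_Y)/(d_S/d_Y)² = 119.2 / (2.50)² = 19.08.

19.1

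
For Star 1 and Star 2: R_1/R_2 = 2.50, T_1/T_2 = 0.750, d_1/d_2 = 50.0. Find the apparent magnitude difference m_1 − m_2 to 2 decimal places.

L_1/L_2 = (2.50)²(0.750)⁴ = 1.978.
F_1/F_2 = (L_1/L_2)/(d_1/d_2)² = 1.978/2500 = 7.910×10^-4.
m_1 − m_2 = −2.5 log₁₀(7.910×10^-4) = 7.75.

7.75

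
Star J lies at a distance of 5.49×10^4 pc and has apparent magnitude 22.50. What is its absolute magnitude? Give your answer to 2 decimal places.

3.80

M = m − 5 log₁₀(d/10 pc) = 22.50 − 5 log₁₀(5.49×10^4/10)
  = 22.50 − 5 × 3.740 = 22.50 − 18.70 = 3.80.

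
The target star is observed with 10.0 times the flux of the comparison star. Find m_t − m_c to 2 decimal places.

-2.50

m_t − m_c = −2.5 log₁₀(F_t/F_c) = −2.5 log₁₀(10.0) = −2.5 × (1.000) = -2.500.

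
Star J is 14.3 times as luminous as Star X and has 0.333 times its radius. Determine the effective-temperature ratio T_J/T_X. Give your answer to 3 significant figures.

3.37

L ∝ R²T⁴ gives T ∝ (L/R²)^(1/4), so
T_J/T_X = (14.3 / 0.333²)^(1/4) = (129.0)^(1/4) = 3.370.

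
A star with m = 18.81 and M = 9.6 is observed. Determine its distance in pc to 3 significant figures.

m − M = 5 log₁₀(d/10 pc)
18.81 − (9.6) = 9.21 = 5 log₁₀(d/10)
d = 10 × 10^(9.21/5) = 10 × 10^1.842 = 695.0 pc.

695 pc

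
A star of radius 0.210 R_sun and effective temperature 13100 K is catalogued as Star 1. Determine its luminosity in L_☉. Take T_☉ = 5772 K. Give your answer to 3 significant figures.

L/L_☉ = (R/R_☉)² (T/T_☉)⁴ = (0.210)² × (13100/5772)⁴
       = 0.04410 × (2.270)⁴ = 0.04410 × 26.53 = 1.170.

1.17 L_☉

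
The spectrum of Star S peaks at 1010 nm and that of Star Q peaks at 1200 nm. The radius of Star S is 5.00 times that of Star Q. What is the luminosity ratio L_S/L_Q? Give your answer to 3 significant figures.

Wien's law gives T ∝ 1/λ_max, so T_S/T_Q = λ_Q/λ_S = 1200/1010 = 1.188.
Then L ∝ R²T⁴ gives L_S/L_Q = (5.00)² × (1.188)⁴ = 25.00 × 1.993 = 49.82.

49.8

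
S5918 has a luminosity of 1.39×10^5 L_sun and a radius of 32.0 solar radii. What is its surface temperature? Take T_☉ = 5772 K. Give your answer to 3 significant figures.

1.97×10^4 K

T/T_☉ = (L/L_☉)^(1/4) / (R/R_☉)^(1/2)
T = 5772 × (1.39×10^5)^(1/4) / √(32.0) = 5772 × 19.31 / 5.657 = 1.970×10^4 K.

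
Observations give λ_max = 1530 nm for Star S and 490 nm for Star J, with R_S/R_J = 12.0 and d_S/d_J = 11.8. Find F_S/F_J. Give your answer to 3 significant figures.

0.0109

Wien's law: T_S/T_J = λ_J/λ_S = 490/1530 = 0.3203.
L_S/L_J = (R_S/R_J)²(T_S/T_J)⁴ = (12.0)²(0.3203)⁴ = 1.515.
F_S/F_J = (L_S/L_J)/(d_S/d_J)² = 1.515/(11.8)² = 0.01088.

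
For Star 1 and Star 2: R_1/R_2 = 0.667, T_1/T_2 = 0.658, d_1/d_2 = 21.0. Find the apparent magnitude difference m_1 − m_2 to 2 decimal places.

9.31

L_1/L_2 = (0.667)²(0.658)⁴ = 0.08340.
F_1/F_2 = (L_1/L_2)/(d_1/d_2)² = 0.08340/441.0 = 1.891×10^-4.
m_1 − m_2 = −2.5 log₁₀(1.891×10^-4) = 9.31.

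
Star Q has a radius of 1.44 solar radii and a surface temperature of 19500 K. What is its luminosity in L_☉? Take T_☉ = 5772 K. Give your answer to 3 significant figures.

L/L_☉ = (R/R_☉)² (T/T_☉)⁴ = (1.44)² × (19500/5772)⁴
       = 2.074 × (3.378)⁴ = 2.074 × 130.3 = 270.1.

270 L_☉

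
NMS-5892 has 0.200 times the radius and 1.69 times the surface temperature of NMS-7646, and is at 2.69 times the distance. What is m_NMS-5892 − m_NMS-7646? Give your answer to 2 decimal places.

L_NMS-5892/L_NMS-7646 = (0.200)²(1.69)⁴ = 0.3263.
F_NMS-5892/F_NMS-7646 = (L_NMS-5892/L_NMS-7646)/(d_NMS-5892/d_NMS-7646)² = 0.3263/7.236 = 0.04509.
m_NMS-5892 − m_NMS-7646 = −2.5 log₁₀(0.04509) = 3.36.

3.36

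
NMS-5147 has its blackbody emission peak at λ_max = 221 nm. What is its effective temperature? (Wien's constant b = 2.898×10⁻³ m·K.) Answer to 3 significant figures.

1.31×10^4 K

T = b/λ_max = 2.898×10⁻³ / (221×10⁻⁹) = 1.311×10^4 K.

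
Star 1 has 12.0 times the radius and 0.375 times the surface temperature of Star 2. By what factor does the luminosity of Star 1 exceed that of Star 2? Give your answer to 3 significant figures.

From the Stefan–Boltzmann law, L ∝ R²T⁴, so
L_1/L_2 = (R_1/R_2)² (T_1/T_2)⁴ = (12.0)² × (0.375)⁴ = 144.0 × 0.01978 = 2.848.

2.85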